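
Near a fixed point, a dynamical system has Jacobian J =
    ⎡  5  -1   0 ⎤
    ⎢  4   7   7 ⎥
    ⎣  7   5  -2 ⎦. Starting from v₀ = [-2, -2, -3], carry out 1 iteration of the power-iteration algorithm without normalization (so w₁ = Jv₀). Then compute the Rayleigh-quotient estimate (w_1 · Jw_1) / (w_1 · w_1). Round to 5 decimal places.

w1 = Jv₀ = (-8, -43, -18)
Jw1 = (3, -459, -235)
w1·Jw1 = (-8)·3 + (-43)·(-459) + (-18)·(-235) = 23943; w1·w1 = (-8)·(-8) + (-43)·(-43) + (-18)·(-18) = 2237
λ ≈ 23943/2237 = 10.70317

λ ≈ 10.70317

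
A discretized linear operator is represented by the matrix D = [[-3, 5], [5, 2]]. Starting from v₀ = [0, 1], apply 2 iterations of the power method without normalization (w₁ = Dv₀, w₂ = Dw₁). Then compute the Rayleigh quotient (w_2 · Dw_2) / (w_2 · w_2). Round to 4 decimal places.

0.1813

w1 = Dv₀ = (5, 2)
w2 = Dw1 = (-5, 29)
Dw2 = (160, 33)
w2·Dw2 = (-5)·160 + 29·33 = 157; w2·w2 = (-5)·(-5) + 29·29 = 866
λ ≈ 157/866 = 0.1813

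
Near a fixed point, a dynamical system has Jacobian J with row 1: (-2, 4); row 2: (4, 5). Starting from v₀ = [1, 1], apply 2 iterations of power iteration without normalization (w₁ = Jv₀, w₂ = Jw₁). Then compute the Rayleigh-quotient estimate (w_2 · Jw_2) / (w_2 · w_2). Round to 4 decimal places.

w1 = Jv₀ = (2, 9)
w2 = Jw1 = (32, 53)
Jw2 = (148, 393)
w2·Jw2 = 32·148 + 53·393 = 25565; w2·w2 = 32·32 + 53·53 = 3833
λ ≈ 25565/3833 = 6.6697

6.6697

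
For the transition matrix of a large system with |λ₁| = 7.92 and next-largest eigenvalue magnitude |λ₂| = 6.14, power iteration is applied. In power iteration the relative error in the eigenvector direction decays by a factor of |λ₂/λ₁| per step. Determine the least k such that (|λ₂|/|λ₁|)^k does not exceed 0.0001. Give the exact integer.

37

|λ₂/λ₁| = 6.14/7.92 = 0.77525
Need k ≥ ln(0.0001) / ln(0.77525) = -9.2103 / -0.2546 ≈ 36.180
Smallest integer k satisfying the bound: 37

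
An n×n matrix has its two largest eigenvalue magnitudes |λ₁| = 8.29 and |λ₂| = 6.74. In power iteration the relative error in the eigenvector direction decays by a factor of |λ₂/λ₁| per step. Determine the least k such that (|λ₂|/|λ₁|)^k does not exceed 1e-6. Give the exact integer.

67

|λ₂/λ₁| = 6.74/8.29 = 0.81303
Need k ≥ ln(1e-6) / ln(0.81303) = -13.8155 / -0.2070 ≈ 66.745
Smallest integer k satisfying the bound: 67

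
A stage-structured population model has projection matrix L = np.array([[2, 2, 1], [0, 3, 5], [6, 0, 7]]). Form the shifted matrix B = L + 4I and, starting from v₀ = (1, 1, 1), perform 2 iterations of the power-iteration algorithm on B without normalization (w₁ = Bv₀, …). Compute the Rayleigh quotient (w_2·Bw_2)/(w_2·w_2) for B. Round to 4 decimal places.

13.4737

B = L + 4I has rows (6, 2, 1); (0, 7, 5); (6, 0, 11)
w1 = Bv₀ = (6·1 + 2·1 + 1·1; 0·1 + 7·1 + 5·1; 6·1 + 0·1 + 11·1) = (9, 12, 17)
w2 = Bw1 = (6·9 + 2·12 + 1·17; 0·9 + 7·12 + 5·17; 6·9 + 0·12 + 11·17) = (95, 169, 241)
Bw2 = (1149, 2388, 3221)
w2·Bw2 = 1288988; w2·w2 = 95667; μ ≈ 1288988/95667 = 13.4737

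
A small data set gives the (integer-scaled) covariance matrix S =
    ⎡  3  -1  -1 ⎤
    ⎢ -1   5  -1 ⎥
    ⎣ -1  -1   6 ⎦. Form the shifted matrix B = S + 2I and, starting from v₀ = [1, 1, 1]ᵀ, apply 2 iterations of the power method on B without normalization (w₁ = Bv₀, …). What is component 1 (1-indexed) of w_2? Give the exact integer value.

B = S + 2I has rows (5, -1, -1); (-1, 7, -1); (-1, -1, 8)
w1 = Bv₀ = (5·1 + (-1)·1 + (-1)·1; (-1)·1 + 7·1 + (-1)·1; (-1)·1 + (-1)·1 + 8·1) = (3, 5, 6)
w2 = Bw1 = (5·3 + (-1)·5 + (-1)·6; (-1)·3 + 7·5 + (-1)·6; (-1)·3 + (-1)·5 + 8·6) = (4, 26, 40)
Requested component of w2: 4

4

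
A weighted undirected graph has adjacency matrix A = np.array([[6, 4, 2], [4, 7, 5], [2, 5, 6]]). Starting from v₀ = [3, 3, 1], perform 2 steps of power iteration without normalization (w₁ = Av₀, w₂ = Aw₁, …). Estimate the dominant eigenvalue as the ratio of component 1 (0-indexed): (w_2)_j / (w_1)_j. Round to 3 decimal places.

w1 = Av₀ = (32, 38, 27)
w2 = Aw1 = (398, 529, 416)
Ratio at component: 529 / 38 = 13.921

13.921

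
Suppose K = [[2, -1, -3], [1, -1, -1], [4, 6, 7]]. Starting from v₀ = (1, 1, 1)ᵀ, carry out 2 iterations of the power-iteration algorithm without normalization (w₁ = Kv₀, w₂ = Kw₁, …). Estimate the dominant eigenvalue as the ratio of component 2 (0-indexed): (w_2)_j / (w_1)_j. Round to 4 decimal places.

λ ≈ 6.1765

w1 = Kv₀ = (2·1 + (-1)·1 + (-3)·1; 1·1 + (-1)·1 + (-1)·1; 4·1 + 6·1 + 7·1) = (-2, -1, 17)
w2 = Kw1 = (2·(-2) + (-1)·(-1) + (-3)·17; 1·(-2) + (-1)·(-1) + (-1)·17; 4·(-2) + 6·(-1) + 7·17) = (-54, -18, 105)
Ratio at component: 105 / 17 = 6.1765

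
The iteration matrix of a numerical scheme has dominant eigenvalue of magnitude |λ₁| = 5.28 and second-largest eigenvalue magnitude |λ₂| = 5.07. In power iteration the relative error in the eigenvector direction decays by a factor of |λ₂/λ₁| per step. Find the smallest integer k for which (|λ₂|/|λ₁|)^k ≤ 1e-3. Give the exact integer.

|λ₂/λ₁| = 5.07/5.28 = 0.96023
Need k ≥ ln(1e-3) / ln(0.96023) = -6.9078 / -0.0406 ≈ 170.203
Smallest integer k satisfying the bound: 171

171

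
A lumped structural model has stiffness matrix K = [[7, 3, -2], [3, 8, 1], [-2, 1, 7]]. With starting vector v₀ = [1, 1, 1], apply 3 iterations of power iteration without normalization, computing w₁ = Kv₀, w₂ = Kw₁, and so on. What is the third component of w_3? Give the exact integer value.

w1 = Kv₀ = (7·1 + 3·1 + (-2)·1; 3·1 + 8·1 + 1·1; (-2)·1 + 1·1 + 7·1) = (8, 12, 6)
w2 = Kw1 = (7·8 + 3·12 + (-2)·6; 3·8 + 8·12 + 1·6; (-2)·8 + 1·12 + 7·6) = (80, 126, 38)
w3 = Kw2 = (862, 1286, 232)
The requested component of w3 is 232.

232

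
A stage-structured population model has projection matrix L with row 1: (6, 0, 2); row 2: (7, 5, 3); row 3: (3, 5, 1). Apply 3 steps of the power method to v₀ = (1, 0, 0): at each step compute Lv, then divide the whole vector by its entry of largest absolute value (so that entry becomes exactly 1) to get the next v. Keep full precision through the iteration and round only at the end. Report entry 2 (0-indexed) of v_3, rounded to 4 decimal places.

0.6861

Lv0 = (6.00000, 7.00000, 3.00000); divide by 7.00000 → v1 = (0.85714, 1.00000, 0.42857)
Lv1 = (6.00000, 12.28571, 8.00000); divide by 12.28571 → v2 = (0.48837, 1.00000, 0.65116)
Lv2 = (4.23256, 10.37209, 7.11628); divide by 10.37209 → v3 = (0.40807, 1.00000, 0.68610)
Requested entry of v3: 612/892 = 0.6861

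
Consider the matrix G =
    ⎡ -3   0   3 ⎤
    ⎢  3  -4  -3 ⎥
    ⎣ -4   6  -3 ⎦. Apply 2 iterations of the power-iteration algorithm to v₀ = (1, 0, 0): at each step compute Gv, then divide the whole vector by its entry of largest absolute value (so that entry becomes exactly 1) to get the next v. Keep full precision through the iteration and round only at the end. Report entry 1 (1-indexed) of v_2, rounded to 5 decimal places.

Gv0 = (-3.000000, 3.000000, -4.000000); divide by -4.000000 → v1 = (0.750000, -0.750000, 1.000000)
Gv1 = (0.750000, 2.250000, -10.500000); divide by -10.500000 → v2 = (-0.071429, -0.214286, 1.000000)
Requested entry of v2: -3/42 = -0.07143

-0.07143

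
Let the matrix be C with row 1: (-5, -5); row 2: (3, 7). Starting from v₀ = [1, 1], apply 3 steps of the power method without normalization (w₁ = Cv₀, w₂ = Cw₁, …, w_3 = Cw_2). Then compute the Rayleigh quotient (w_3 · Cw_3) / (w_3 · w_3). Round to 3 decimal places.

λ ≈ 3.892

w1 = Cv₀ = ((-5)·1 + (-5)·1; 3·1 + 7·1) = (-10, 10)
w2 = Cw1 = ((-5)·(-10) + (-5)·10; 3·(-10) + 7·10) = (0, 40)
w3 = Cw2 = (-200, 280)
Cw3 = (-400, 1360)
w3·Cw3 = (-200)·(-400) + 280·1360 = 460800; w3·w3 = (-200)·(-200) + 280·280 = 118400
λ ≈ 460800/118400 = 3.892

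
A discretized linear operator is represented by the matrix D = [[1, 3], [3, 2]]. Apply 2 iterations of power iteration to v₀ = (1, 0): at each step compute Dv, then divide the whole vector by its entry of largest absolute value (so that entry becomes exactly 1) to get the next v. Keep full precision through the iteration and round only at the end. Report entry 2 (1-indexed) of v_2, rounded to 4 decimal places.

Dv0 = (1.00000, 3.00000); divide by 3.00000 → v1 = (0.33333, 1.00000)
Dv1 = (3.33333, 3.00000); divide by 3.33333 → v2 = (1.00000, 0.90000)
Requested entry of v2: 9/10 = 0.9000

0.9000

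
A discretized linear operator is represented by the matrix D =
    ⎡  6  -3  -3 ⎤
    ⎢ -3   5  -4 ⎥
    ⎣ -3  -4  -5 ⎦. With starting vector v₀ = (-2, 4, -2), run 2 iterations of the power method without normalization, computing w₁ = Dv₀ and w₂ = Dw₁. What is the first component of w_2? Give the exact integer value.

w1 = Dv₀ = (-18, 34, 0)
w2 = Dw1 = (-210, 224, -82)
The requested component of w2 is -210.

-210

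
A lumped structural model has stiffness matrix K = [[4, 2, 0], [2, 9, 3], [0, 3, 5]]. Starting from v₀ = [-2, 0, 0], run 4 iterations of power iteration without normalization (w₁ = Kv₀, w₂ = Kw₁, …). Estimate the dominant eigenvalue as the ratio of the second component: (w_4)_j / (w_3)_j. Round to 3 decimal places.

11.014

w1 = Kv₀ = (-8, -4, 0)
w2 = Kw1 = (-40, -52, -12)
w3 = Kw2 = (-264, -584, -216)
w4 = Kw3 = (-2224, -6432, -2832)
Ratio at component: -6432 / -584 = 11.014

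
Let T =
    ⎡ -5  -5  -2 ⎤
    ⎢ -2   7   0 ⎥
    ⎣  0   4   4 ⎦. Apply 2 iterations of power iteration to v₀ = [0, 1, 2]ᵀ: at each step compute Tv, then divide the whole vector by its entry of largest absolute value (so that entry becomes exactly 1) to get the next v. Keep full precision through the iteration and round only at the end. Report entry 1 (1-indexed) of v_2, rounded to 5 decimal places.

-0.18421

Tv0 = (-9.000000, 7.000000, 12.000000); divide by 12.000000 → v1 = (-0.750000, 0.583333, 1.000000)
Tv1 = (-1.166667, 5.583333, 6.333333); divide by 6.333333 → v2 = (-0.184211, 0.881579, 1.000000)
Requested entry of v2: -14/76 = -0.18421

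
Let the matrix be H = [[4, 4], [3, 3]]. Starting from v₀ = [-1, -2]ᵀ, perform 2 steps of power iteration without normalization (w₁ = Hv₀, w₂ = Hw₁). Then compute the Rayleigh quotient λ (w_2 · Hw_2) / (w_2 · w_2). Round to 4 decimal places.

w1 = Hv₀ = (-12, -9)
w2 = Hw1 = (-84, -63)
Hw2 = (-588, -441)
w2·Hw2 = (-84)·(-588) + (-63)·(-441) = 77175; w2·w2 = (-84)·(-84) + (-63)·(-63) = 11025
λ ≈ 77175/11025 = 7.0000

7.0000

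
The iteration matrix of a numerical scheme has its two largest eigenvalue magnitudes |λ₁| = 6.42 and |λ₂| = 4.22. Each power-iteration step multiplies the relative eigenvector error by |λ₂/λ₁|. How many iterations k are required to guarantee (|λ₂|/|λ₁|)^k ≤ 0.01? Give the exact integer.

11

|λ₂/λ₁| = 4.22/6.42 = 0.65732
Need k ≥ ln(0.01) / ln(0.65732) = -4.6052 / -0.4196 ≈ 10.976
Smallest integer k satisfying the bound: 11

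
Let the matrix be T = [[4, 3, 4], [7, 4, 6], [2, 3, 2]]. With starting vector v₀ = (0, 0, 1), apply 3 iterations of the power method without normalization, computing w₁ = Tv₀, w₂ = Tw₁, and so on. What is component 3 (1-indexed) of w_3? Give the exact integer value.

w1 = Tv₀ = (4·0 + 3·0 + 4·1; 7·0 + 4·0 + 6·1; 2·0 + 3·0 + 2·1) = (4, 6, 2)
w2 = Tw1 = (4·4 + 3·6 + 4·2; 7·4 + 4·6 + 6·2; 2·4 + 3·6 + 2·2) = (42, 64, 30)
w3 = Tw2 = (480, 730, 336)
The requested component of w3 is 336.

336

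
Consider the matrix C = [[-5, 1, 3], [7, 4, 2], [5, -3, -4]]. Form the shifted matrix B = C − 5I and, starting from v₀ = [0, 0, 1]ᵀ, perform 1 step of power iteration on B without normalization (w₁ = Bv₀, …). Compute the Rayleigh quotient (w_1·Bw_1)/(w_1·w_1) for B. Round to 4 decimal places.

B = C − 5I has rows (-10, 1, 3); (7, -1, 2); (5, -3, -9)
w1 = Bv₀ = (3, 2, -9)
Bw1 = (-55, 1, 90)
w1·Bw1 = -973; w1·w1 = 94; μ ≈ -973/94 = -10.3511

-10.3511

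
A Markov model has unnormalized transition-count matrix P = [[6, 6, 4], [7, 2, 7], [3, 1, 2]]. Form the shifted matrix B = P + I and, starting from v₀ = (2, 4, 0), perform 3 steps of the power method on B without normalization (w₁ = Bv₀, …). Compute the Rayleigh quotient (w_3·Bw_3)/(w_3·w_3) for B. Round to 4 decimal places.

B = P + I has rows (7, 6, 4); (7, 3, 7); (3, 1, 3)
w1 = Bv₀ = (7·2 + 6·4 + 4·0; 7·2 + 3·4 + 7·0; 3·2 + 1·4 + 3·0) = (38, 26, 10)
w2 = Bw1 = (7·38 + 6·26 + 4·10; 7·38 + 3·26 + 7·10; 3·38 + 1·26 + 3·10) = (462, 414, 170)
w3 = Bw2 = (6398, 5666, 2310)
Bw3 = (88022, 77954, 31790)
w3·Bw3 = 1078287020; w3·w3 = 78374060; μ ≈ 1078287020/78374060 = 13.7582

μ ≈ 13.7582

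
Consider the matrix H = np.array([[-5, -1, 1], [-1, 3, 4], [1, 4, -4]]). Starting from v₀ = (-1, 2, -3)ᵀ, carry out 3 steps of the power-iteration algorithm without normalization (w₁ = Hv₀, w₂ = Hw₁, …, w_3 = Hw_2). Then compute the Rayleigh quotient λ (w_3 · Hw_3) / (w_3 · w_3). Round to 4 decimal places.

-6.5012

w1 = Hv₀ = (0, -5, 19)
w2 = Hw1 = (24, 61, -96)
w3 = Hw2 = (-277, -225, 652)
Hw3 = (2262, 2210, -3785)
w3·Hw3 = (-277)·2262 + (-225)·2210 + 652·(-3785) = -3591644; w3·w3 = (-277)·(-277) + (-225)·(-225) + 652·652 = 552458
λ ≈ -3591644/552458 = -6.5012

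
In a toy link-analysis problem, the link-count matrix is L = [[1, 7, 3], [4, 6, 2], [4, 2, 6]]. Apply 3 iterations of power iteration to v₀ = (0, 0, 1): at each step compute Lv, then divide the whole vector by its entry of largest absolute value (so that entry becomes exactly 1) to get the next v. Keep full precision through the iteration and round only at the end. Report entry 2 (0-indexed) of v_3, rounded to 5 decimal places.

Lv0 = (3.000000, 2.000000, 6.000000); divide by 6.000000 → v1 = (0.500000, 0.333333, 1.000000)
Lv1 = (5.833333, 6.000000, 8.666667); divide by 8.666667 → v2 = (0.673077, 0.692308, 1.000000)
Lv2 = (8.519231, 8.846154, 10.076923); divide by 10.076923 → v3 = (0.845420, 0.877863, 1.000000)
Requested entry of v3: 524/524 = 1.00000

1.00000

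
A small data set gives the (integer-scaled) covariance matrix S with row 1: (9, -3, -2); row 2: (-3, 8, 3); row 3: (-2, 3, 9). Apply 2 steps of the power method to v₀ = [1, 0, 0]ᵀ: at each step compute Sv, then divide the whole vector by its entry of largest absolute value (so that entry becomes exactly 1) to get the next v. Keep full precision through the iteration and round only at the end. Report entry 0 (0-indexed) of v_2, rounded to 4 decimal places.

Sv0 = (9.00000, -3.00000, -2.00000); divide by 9.00000 → v1 = (1.00000, -0.33333, -0.22222)
Sv1 = (10.44444, -6.33333, -5.00000); divide by 10.44444 → v2 = (1.00000, -0.60638, -0.47872)
Requested entry of v2: 94/94 = 1.0000

1.0000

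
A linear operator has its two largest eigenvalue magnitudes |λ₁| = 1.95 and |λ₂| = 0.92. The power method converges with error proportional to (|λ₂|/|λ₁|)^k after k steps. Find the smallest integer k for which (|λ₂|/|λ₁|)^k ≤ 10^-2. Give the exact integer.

|λ₂/λ₁| = 0.92/1.95 = 0.47179
Need k ≥ ln(10^-2) / ln(0.47179) = -4.6052 / -0.7512 ≈ 6.130
Smallest integer k satisfying the bound: 7

7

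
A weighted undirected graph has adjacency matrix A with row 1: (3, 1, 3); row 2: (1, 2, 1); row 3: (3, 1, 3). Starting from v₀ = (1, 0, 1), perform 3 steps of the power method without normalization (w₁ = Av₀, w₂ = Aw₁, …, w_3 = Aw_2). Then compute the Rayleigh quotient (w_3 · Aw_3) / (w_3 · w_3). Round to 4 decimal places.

λ ≈ 6.4494

w1 = Av₀ = (6, 2, 6)
w2 = Aw1 = (38, 16, 38)
w3 = Aw2 = (244, 108, 244)
Aw3 = (1572, 704, 1572)
w3·Aw3 = 244·1572 + 108·704 + 244·1572 = 843168; w3·w3 = 244·244 + 108·108 + 244·244 = 130736
λ ≈ 843168/130736 = 6.4494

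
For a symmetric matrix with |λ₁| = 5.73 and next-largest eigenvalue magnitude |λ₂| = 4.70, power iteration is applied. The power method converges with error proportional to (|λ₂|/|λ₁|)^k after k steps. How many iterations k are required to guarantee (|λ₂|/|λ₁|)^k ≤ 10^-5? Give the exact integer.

59

|λ₂/λ₁| = 4.70/5.73 = 0.82024
Need k ≥ ln(10^-5) / ln(0.82024) = -11.5129 / -0.1982 ≈ 58.101
Smallest integer k satisfying the bound: 59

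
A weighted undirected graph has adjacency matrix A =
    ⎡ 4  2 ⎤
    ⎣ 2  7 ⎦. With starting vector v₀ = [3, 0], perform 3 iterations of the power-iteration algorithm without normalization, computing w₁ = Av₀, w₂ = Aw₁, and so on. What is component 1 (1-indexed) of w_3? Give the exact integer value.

w1 = Av₀ = (12, 6)
w2 = Aw1 = (60, 66)
w3 = Aw2 = (372, 582)
The requested component of w3 is 372.

372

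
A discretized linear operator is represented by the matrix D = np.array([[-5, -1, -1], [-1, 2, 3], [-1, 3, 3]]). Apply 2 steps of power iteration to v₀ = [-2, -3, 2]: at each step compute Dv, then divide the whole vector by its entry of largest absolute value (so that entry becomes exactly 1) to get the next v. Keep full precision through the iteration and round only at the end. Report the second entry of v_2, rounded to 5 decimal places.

0.17857

Dv0 = (11.000000, 2.000000, -1.000000); divide by 11.000000 → v1 = (1.000000, 0.181818, -0.090909)
Dv1 = (-5.090909, -0.909091, -0.727273); divide by -5.090909 → v2 = (1.000000, 0.178571, 0.142857)
Requested entry of v2: -10/-56 = 0.17857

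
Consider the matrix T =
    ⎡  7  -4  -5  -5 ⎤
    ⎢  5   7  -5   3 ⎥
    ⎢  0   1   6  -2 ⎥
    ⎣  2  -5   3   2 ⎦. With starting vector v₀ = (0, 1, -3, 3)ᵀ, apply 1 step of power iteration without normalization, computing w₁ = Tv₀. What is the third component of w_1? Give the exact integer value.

-23

w1 = Tv₀ = (-4, 31, -23, -8)
The requested component of w1 is -23.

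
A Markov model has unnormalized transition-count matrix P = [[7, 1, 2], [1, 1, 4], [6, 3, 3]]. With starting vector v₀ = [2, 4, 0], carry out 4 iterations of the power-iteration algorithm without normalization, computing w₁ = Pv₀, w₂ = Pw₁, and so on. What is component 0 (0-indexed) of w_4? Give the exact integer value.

w1 = Pv₀ = (18, 6, 24)
w2 = Pw1 = (180, 120, 198)
w3 = Pw2 = (1776, 1092, 2034)
w4 = Pw3 = (17592, 11004, 20034)
The requested component of w4 is 17592.

17592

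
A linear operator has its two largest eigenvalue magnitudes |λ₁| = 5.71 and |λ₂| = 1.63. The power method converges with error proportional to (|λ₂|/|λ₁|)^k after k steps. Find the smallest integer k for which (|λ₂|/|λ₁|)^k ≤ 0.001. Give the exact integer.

|λ₂/λ₁| = 1.63/5.71 = 0.28546
Need k ≥ ln(0.001) / ln(0.28546) = -6.9078 / -1.2536 ≈ 5.510
Smallest integer k satisfying the bound: 6

6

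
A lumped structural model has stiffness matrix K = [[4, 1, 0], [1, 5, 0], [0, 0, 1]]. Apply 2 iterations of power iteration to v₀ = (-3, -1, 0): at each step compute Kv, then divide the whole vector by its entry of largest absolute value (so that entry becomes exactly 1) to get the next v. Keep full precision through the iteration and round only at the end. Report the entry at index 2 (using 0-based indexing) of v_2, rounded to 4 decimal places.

Kv0 = (-13.00000, -8.00000, 0.00000); divide by -13.00000 → v1 = (1.00000, 0.61538, 0.00000)
Kv1 = (4.61538, 4.07692, 0.00000); divide by 4.61538 → v2 = (1.00000, 0.88333, 0.00000)
Requested entry of v2: 0/-60 = 0.0000

0.0000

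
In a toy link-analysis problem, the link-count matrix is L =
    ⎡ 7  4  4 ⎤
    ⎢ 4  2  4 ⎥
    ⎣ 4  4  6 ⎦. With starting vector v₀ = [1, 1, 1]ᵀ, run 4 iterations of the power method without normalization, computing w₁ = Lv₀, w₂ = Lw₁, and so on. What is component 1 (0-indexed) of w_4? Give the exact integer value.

w1 = Lv₀ = (7·1 + 4·1 + 4·1; 4·1 + 2·1 + 4·1; 4·1 + 4·1 + 6·1) = (15, 10, 14)
w2 = Lw1 = (7·15 + 4·10 + 4·14; 4·15 + 2·10 + 4·14; 4·15 + 4·10 + 6·14) = (201, 136, 184)
w3 = Lw2 = (2687, 1812, 2452)
w4 = Lw3 = (35865, 24180, 32708)
The requested component of w4 is 24180.

24180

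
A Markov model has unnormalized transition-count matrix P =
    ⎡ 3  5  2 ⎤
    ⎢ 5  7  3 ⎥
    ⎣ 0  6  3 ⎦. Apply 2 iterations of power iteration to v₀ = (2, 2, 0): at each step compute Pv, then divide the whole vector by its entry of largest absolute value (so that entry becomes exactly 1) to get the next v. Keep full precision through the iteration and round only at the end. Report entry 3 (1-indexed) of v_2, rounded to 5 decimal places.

0.63380

Pv0 = (16.000000, 24.000000, 12.000000); divide by 24.000000 → v1 = (0.666667, 1.000000, 0.500000)
Pv1 = (8.000000, 11.833333, 7.500000); divide by 11.833333 → v2 = (0.676056, 1.000000, 0.633803)
Requested entry of v2: 180/284 = 0.63380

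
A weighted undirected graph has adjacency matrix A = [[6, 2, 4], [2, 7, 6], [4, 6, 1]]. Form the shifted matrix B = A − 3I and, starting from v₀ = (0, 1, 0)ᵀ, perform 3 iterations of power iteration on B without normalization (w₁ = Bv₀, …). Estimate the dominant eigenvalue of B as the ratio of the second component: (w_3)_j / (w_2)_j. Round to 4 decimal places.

B = A − 3I has rows (3, 2, 4); (2, 4, 6); (4, 6, -2)
w1 = Bv₀ = (3·0 + 2·1 + 4·0; 2·0 + 4·1 + 6·0; 4·0 + 6·1 + (-2)·0) = (2, 4, 6)
w2 = Bw1 = (3·2 + 2·4 + 4·6; 2·2 + 4·4 + 6·6; 4·2 + 6·4 + (-2)·6) = (38, 56, 20)
w3 = Bw2 = (306, 420, 448)
Ratio: 420/56 = 7.5000

μ ≈ 7.5000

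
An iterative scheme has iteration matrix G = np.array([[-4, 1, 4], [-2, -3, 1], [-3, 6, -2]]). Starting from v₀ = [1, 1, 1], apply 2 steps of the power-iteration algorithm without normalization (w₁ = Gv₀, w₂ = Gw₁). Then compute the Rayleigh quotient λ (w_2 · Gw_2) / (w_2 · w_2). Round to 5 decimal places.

-4.27607

w1 = Gv₀ = (1, -4, 1)
w2 = Gw1 = (-4, 11, -29)
Gw2 = (-89, -54, 136)
w2·Gw2 = (-4)·(-89) + 11·(-54) + (-29)·136 = -4182; w2·w2 = (-4)·(-4) + 11·11 + (-29)·(-29) = 978
λ ≈ -4182/978 = -4.27607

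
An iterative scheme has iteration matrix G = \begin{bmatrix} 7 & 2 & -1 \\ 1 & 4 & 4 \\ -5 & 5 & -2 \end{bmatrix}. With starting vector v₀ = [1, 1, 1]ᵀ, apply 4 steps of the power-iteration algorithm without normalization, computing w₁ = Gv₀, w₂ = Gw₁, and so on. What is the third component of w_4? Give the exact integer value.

-1259

w1 = Gv₀ = (7·1 + 2·1 + (-1)·1; 1·1 + 4·1 + 4·1; (-5)·1 + 5·1 + (-2)·1) = (8, 9, -2)
w2 = Gw1 = (7·8 + 2·9 + (-1)·(-2); 1·8 + 4·9 + 4·(-2); (-5)·8 + 5·9 + (-2)·(-2)) = (76, 36, 9)
w3 = Gw2 = (595, 256, -218)
w4 = Gw3 = (4895, 747, -1259)
The requested component of w4 is -1259.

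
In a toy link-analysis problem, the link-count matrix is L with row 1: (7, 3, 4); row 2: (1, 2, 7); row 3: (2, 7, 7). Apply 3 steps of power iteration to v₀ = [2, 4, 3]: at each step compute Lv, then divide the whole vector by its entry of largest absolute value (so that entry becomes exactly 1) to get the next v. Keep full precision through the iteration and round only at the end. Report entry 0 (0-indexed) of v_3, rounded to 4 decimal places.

0.8876

Lv0 = (38.00000, 31.00000, 53.00000); divide by 53.00000 → v1 = (0.71698, 0.58491, 1.00000)
Lv1 = (10.77358, 8.88679, 12.52830); divide by 12.52830 → v2 = (0.85994, 0.70934, 1.00000)
Lv2 = (12.14759, 9.27861, 13.68524); divide by 13.68524 → v3 = (0.88764, 0.67800, 1.00000)
Requested entry of v3: 8066/9087 = 0.8876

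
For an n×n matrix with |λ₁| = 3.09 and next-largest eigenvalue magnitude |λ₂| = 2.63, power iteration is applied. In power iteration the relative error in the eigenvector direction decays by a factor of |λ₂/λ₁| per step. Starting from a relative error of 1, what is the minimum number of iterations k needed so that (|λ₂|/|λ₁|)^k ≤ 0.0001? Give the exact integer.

|λ₂/λ₁| = 2.63/3.09 = 0.85113
Need k ≥ ln(0.0001) / ln(0.85113) = -9.2103 / -0.1612 ≈ 57.141
Smallest integer k satisfying the bound: 58

58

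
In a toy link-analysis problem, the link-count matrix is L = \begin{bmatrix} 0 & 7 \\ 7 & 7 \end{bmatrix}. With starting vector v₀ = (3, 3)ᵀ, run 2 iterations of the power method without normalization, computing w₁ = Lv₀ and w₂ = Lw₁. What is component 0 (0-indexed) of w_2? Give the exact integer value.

294

w1 = Lv₀ = (0·3 + 7·3; 7·3 + 7·3) = (21, 42)
w2 = Lw1 = (0·21 + 7·42; 7·21 + 7·42) = (294, 441)
The requested component of w2 is 294.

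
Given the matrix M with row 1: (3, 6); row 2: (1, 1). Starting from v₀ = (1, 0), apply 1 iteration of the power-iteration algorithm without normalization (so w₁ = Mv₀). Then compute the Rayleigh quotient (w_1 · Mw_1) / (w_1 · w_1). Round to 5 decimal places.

w1 = Mv₀ = (3·1 + 6·0; 1·1 + 1·0) = (3, 1)
Mw1 = (15, 4)
w1·Mw1 = 3·15 + 1·4 = 49; w1·w1 = 3·3 + 1·1 = 10
λ ≈ 49/10 = 4.90000

4.90000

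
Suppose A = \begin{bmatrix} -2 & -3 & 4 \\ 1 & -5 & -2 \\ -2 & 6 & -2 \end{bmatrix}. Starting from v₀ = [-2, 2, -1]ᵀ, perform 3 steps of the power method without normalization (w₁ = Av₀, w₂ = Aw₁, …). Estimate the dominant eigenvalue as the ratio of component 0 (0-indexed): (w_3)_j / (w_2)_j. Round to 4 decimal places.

λ ≈ -5.1579

w1 = Av₀ = ((-2)·(-2) + (-3)·2 + 4·(-1); 1·(-2) + (-5)·2 + (-2)·(-1); (-2)·(-2) + 6·2 + (-2)·(-1)) = (-6, -10, 18)
w2 = Aw1 = ((-2)·(-6) + (-3)·(-10) + 4·18; 1·(-6) + (-5)·(-10) + (-2)·18; (-2)·(-6) + 6·(-10) + (-2)·18) = (114, 8, -84)
w3 = Aw2 = (-588, 242, -12)
Ratio at component: -588 / 114 = -5.1579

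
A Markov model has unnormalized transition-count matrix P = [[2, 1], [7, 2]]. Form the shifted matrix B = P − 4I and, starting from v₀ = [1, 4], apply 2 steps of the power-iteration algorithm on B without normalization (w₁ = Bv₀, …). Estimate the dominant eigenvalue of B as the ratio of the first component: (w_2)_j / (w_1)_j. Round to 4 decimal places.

-2.5000

B = P − 4I has rows (-2, 1); (7, -2)
w1 = Bv₀ = (2, -1)
w2 = Bw1 = (-5, 16)
Ratio: -5/2 = -2.5000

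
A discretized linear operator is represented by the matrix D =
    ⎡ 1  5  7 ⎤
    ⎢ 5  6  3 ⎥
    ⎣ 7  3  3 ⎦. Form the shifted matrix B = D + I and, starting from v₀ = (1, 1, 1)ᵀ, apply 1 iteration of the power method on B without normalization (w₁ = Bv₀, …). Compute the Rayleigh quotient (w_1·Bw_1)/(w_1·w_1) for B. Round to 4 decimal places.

14.3517

B = D + I has rows (2, 5, 7); (5, 7, 3); (7, 3, 4)
w1 = Bv₀ = (2·1 + 5·1 + 7·1; 5·1 + 7·1 + 3·1; 7·1 + 3·1 + 4·1) = (14, 15, 14)
Bw1 = (201, 217, 199)
w1·Bw1 = 8855; w1·w1 = 617; μ ≈ 8855/617 = 14.3517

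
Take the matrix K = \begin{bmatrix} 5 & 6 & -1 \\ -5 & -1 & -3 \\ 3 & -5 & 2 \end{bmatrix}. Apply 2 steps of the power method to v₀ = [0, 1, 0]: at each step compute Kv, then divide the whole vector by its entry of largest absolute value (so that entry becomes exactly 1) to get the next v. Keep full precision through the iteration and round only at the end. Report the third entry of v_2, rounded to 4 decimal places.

Kv0 = (6.00000, -1.00000, -5.00000); divide by 6.00000 → v1 = (1.00000, -0.16667, -0.83333)
Kv1 = (4.83333, -2.33333, 2.16667); divide by 4.83333 → v2 = (1.00000, -0.48276, 0.44828)
Requested entry of v2: 13/29 = 0.4483

0.4483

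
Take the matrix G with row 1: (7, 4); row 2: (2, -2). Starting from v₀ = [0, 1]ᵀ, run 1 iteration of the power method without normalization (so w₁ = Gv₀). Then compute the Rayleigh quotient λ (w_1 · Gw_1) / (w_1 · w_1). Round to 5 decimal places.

w1 = Gv₀ = (7·0 + 4·1; 2·0 + (-2)·1) = (4, -2)
Gw1 = (20, 12)
w1·Gw1 = 4·20 + (-2)·12 = 56; w1·w1 = 4·4 + (-2)·(-2) = 20
λ ≈ 56/20 = 2.80000

λ ≈ 2.80000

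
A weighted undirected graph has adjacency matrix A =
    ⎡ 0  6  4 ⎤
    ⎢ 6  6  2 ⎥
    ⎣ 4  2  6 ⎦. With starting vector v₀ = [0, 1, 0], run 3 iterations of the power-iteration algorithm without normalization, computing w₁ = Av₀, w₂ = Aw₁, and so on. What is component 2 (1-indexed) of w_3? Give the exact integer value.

w1 = Av₀ = (6, 6, 2)
w2 = Aw1 = (44, 76, 48)
w3 = Aw2 = (648, 816, 616)
The requested component of w3 is 816.

816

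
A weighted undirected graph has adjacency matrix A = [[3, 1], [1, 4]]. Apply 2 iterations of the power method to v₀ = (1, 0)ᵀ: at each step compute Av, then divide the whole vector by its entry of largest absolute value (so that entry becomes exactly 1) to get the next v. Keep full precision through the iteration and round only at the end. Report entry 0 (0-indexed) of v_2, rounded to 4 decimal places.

Av0 = (3.00000, 1.00000); divide by 3.00000 → v1 = (1.00000, 0.33333)
Av1 = (3.33333, 2.33333); divide by 3.33333 → v2 = (1.00000, 0.70000)
Requested entry of v2: 10/10 = 1.0000

1.0000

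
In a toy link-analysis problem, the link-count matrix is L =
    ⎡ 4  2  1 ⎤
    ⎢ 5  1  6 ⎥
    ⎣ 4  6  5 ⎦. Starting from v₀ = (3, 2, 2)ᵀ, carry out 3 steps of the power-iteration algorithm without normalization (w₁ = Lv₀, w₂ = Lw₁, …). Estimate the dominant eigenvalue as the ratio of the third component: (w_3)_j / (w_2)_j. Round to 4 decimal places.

λ ≈ 11.2356

w1 = Lv₀ = (18, 29, 34)
w2 = Lw1 = (164, 323, 416)
w3 = Lw2 = (1718, 3639, 4674)
Ratio at component: 4674 / 416 = 11.2356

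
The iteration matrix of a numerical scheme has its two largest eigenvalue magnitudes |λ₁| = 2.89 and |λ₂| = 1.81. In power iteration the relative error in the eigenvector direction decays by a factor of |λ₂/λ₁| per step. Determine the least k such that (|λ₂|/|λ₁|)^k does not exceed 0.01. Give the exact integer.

10

|λ₂/λ₁| = 1.81/2.89 = 0.62630
Need k ≥ ln(0.01) / ln(0.62630) = -4.6052 / -0.4679 ≈ 9.842
Smallest integer k satisfying the bound: 10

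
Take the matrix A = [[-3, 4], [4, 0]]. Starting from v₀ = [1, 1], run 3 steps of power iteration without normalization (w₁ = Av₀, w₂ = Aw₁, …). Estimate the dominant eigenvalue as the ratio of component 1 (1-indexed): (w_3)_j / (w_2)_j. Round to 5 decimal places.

λ ≈ -1.76923

w1 = Av₀ = (1, 4)
w2 = Aw1 = (13, 4)
w3 = Aw2 = (-23, 52)
Ratio at component: -23 / 13 = -1.76923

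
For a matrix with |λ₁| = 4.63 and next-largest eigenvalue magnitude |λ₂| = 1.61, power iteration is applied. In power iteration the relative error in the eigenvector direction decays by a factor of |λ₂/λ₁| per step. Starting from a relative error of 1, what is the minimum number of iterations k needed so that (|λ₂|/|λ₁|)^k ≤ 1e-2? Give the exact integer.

5

|λ₂/λ₁| = 1.61/4.63 = 0.34773
Need k ≥ ln(1e-2) / ln(0.34773) = -4.6052 / -1.0563 ≈ 4.360
Smallest integer k satisfying the bound: 5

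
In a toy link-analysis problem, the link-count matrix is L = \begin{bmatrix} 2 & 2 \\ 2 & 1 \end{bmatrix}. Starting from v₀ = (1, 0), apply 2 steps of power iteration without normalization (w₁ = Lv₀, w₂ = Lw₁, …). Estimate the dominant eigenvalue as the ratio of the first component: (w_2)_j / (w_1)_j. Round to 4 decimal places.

λ ≈ 4.0000

w1 = Lv₀ = (2·1 + 2·0; 2·1 + 1·0) = (2, 2)
w2 = Lw1 = (2·2 + 2·2; 2·2 + 1·2) = (8, 6)
Ratio at component: 8 / 2 = 4.0000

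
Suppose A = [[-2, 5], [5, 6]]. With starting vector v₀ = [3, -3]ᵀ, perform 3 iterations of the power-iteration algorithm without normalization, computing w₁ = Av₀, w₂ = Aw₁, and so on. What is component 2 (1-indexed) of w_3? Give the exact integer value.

w1 = Av₀ = ((-2)·3 + 5·(-3); 5·3 + 6·(-3)) = (-21, -3)
w2 = Aw1 = ((-2)·(-21) + 5·(-3); 5·(-21) + 6·(-3)) = (27, -123)
w3 = Aw2 = (-669, -603)
The requested component of w3 is -603.

-603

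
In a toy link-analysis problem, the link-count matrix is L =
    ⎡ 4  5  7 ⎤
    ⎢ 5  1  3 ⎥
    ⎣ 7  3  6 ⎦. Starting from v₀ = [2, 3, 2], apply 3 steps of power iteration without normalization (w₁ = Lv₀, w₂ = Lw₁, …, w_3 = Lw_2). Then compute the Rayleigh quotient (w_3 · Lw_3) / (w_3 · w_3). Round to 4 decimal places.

14.3981

w1 = Lv₀ = (4·2 + 5·3 + 7·2; 5·2 + 1·3 + 3·2; 7·2 + 3·3 + 6·2) = (37, 19, 35)
w2 = Lw1 = (4·37 + 5·19 + 7·35; 5·37 + 1·19 + 3·35; 7·37 + 3·19 + 6·35) = (488, 309, 526)
w3 = Lw2 = (7179, 4327, 7499)
Lw3 = (102844, 62719, 108228)
w3·Lw3 = 7179·102844 + 4327·62719 + 7499·108228 = 1821303961; w3·w3 = 7179·7179 + 4327·4327 + 7499·7499 = 126495971
λ ≈ 1821303961/126495971 = 14.3981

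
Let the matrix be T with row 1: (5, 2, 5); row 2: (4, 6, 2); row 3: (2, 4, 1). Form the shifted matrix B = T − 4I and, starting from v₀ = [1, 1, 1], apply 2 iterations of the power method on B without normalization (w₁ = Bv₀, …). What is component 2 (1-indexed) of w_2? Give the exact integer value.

54

B = T − 4I has rows (1, 2, 5); (4, 2, 2); (2, 4, -3)
w1 = Bv₀ = (1·1 + 2·1 + 5·1; 4·1 + 2·1 + 2·1; 2·1 + 4·1 + (-3)·1) = (8, 8, 3)
w2 = Bw1 = (1·8 + 2·8 + 5·3; 4·8 + 2·8 + 2·3; 2·8 + 4·8 + (-3)·3) = (39, 54, 39)
Requested component of w2: 54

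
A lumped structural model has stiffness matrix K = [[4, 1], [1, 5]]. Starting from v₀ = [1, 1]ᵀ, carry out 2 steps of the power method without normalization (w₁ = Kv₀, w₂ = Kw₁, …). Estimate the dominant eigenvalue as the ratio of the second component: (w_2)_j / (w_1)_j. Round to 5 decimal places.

λ ≈ 5.83333

w1 = Kv₀ = (5, 6)
w2 = Kw1 = (26, 35)
Ratio at component: 35 / 6 = 5.83333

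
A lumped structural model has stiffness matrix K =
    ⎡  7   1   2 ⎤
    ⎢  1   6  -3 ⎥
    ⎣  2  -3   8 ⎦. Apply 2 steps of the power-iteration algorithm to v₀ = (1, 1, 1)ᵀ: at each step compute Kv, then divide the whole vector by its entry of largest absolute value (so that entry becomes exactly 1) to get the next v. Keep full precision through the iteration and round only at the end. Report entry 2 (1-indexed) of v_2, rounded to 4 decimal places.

Kv0 = (10.00000, 4.00000, 7.00000); divide by 10.00000 → v1 = (1.00000, 0.40000, 0.70000)
Kv1 = (8.80000, 1.30000, 6.40000); divide by 8.80000 → v2 = (1.00000, 0.14773, 0.72727)
Requested entry of v2: 13/88 = 0.1477

0.1477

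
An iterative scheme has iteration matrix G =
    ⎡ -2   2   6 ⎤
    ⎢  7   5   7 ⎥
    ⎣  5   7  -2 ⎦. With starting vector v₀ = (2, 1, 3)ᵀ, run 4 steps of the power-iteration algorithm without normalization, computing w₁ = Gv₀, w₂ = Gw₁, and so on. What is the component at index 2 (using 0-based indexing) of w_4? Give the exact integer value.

w1 = Gv₀ = (16, 40, 11)
w2 = Gw1 = (114, 389, 338)
w3 = Gw2 = (2578, 5109, 2617)
w4 = Gw3 = (20764, 61910, 43419)
The requested component of w4 is 43419.

43419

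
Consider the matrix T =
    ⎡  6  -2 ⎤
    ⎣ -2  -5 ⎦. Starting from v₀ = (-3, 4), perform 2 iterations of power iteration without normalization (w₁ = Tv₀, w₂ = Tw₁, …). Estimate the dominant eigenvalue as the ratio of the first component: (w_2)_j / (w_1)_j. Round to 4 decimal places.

w1 = Tv₀ = (6·(-3) + (-2)·4; (-2)·(-3) + (-5)·4) = (-26, -14)
w2 = Tw1 = (6·(-26) + (-2)·(-14); (-2)·(-26) + (-5)·(-14)) = (-128, 122)
Ratio at component: -128 / -26 = 4.9231

λ ≈ 4.9231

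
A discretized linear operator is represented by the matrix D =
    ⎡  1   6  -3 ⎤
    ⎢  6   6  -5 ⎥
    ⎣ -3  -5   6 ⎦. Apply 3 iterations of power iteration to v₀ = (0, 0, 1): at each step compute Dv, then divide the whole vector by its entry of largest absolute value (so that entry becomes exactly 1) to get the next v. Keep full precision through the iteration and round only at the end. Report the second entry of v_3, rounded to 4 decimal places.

1.0000

Dv0 = (-3.00000, -5.00000, 6.00000); divide by 6.00000 → v1 = (-0.50000, -0.83333, 1.00000)
Dv1 = (-8.50000, -13.00000, 11.66667); divide by -13.00000 → v2 = (0.65385, 1.00000, -0.89744)
Dv2 = (9.34615, 14.41026, -12.34615); divide by 14.41026 → v3 = (0.64858, 1.00000, -0.85676)
Requested entry of v3: -1124/-1124 = 1.0000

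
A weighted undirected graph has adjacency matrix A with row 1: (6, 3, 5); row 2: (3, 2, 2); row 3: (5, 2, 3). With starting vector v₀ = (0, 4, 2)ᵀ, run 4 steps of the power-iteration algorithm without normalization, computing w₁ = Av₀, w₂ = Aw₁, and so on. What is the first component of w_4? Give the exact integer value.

29648

w1 = Av₀ = (6·0 + 3·4 + 5·2; 3·0 + 2·4 + 2·2; 5·0 + 2·4 + 3·2) = (22, 12, 14)
w2 = Aw1 = (6·22 + 3·12 + 5·14; 3·22 + 2·12 + 2·14; 5·22 + 2·12 + 3·14) = (238, 118, 176)
w3 = Aw2 = (2662, 1302, 1954)
w4 = Aw3 = (29648, 14498, 21776)
The requested component of w4 is 29648.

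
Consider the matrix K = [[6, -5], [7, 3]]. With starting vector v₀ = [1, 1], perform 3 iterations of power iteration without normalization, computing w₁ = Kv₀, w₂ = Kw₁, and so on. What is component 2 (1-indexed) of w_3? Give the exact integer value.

-197

w1 = Kv₀ = (6·1 + (-5)·1; 7·1 + 3·1) = (1, 10)
w2 = Kw1 = (6·1 + (-5)·10; 7·1 + 3·10) = (-44, 37)
w3 = Kw2 = (-449, -197)
The requested component of w3 is -197.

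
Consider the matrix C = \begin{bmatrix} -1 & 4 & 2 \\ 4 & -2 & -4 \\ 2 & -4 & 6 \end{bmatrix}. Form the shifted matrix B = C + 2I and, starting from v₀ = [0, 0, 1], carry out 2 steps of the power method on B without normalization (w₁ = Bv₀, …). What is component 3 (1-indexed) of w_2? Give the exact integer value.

84

B = C + 2I has rows (1, 4, 2); (4, 0, -4); (2, -4, 8)
w1 = Bv₀ = (1·0 + 4·0 + 2·1; 4·0 + 0·0 + (-4)·1; 2·0 + (-4)·0 + 8·1) = (2, -4, 8)
w2 = Bw1 = (1·2 + 4·(-4) + 2·8; 4·2 + 0·(-4) + (-4)·8; 2·2 + (-4)·(-4) + 8·8) = (2, -24, 84)
Requested component of w2: 84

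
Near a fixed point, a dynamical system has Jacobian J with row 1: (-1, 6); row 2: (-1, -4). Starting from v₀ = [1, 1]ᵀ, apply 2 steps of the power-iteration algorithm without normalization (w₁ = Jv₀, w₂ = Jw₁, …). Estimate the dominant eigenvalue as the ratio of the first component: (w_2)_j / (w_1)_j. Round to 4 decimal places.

w1 = Jv₀ = ((-1)·1 + 6·1; (-1)·1 + (-4)·1) = (5, -5)
w2 = Jw1 = ((-1)·5 + 6·(-5); (-1)·5 + (-4)·(-5)) = (-35, 15)
Ratio at component: -35 / 5 = -7.0000

-7.0000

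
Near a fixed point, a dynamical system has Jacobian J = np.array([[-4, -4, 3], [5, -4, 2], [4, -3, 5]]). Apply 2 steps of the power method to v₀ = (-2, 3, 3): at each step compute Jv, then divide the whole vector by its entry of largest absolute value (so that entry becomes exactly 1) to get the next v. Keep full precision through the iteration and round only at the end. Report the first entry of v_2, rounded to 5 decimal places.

Jv0 = (5.000000, -16.000000, -2.000000); divide by -16.000000 → v1 = (-0.312500, 1.000000, 0.125000)
Jv1 = (-2.375000, -5.312500, -3.625000); divide by -5.312500 → v2 = (0.447059, 1.000000, 0.682353)
Requested entry of v2: 38/85 = 0.44706

0.44706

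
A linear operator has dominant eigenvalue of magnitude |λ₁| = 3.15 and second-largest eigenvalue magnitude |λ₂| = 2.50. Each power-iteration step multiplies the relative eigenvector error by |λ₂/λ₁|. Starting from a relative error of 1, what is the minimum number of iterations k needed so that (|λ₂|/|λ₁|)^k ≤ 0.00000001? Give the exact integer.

80

|λ₂/λ₁| = 2.50/3.15 = 0.79365
Need k ≥ ln(0.00000001) / ln(0.79365) = -18.4207 / -0.2311 ≈ 79.705
Smallest integer k satisfying the bound: 80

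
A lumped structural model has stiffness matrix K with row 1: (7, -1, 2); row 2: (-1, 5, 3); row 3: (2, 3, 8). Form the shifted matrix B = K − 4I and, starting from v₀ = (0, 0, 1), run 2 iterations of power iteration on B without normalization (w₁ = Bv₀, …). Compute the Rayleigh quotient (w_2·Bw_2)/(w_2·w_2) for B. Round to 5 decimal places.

B = K − 4I has rows (3, -1, 2); (-1, 1, 3); (2, 3, 4)
w1 = Bv₀ = (2, 3, 4)
w2 = Bw1 = (11, 13, 29)
Bw2 = (78, 89, 177)
w2·Bw2 = 7148; w2·w2 = 1131; μ ≈ 7148/1131 = 6.32007

μ ≈ 6.32007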